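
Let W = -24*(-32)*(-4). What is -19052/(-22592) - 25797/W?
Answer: 3340279/361472 ≈ 9.2408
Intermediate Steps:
W = -3072 (W = 768*(-4) = -3072)
-19052/(-22592) - 25797/W = -19052/(-22592) - 25797/(-3072) = -19052*(-1/22592) - 25797*(-1/3072) = 4763/5648 + 8599/1024 = 3340279/361472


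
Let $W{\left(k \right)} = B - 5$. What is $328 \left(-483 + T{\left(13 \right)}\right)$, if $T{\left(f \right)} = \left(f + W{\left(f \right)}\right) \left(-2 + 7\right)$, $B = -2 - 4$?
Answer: $-155144$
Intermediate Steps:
$B = -6$ ($B = -2 - 4 = -6$)
$W{\left(k \right)} = -11$ ($W{\left(k \right)} = -6 - 5 = -11$)
$T{\left(f \right)} = -55 + 5 f$ ($T{\left(f \right)} = \left(f - 11\right) \left(-2 + 7\right) = \left(-11 + f\right) 5 = -55 + 5 f$)
$328 \left(-483 + T{\left(13 \right)}\right) = 328 \left(-483 + \left(-55 + 5 \cdot 13\right)\right) = 328 \left(-483 + \left(-55 + 65\right)\right) = 328 \left(-483 + 10\right) = 328 \left(-473\right) = -155144$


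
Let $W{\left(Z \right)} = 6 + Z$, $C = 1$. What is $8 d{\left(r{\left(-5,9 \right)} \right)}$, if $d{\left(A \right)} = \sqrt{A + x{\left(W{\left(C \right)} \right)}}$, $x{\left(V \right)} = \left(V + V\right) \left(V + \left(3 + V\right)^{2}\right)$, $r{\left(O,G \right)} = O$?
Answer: $8 \sqrt{1493} \approx 309.11$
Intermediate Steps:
$x{\left(V \right)} = 2 V \left(V + \left(3 + V\right)^{2}\right)$
$d{\left(A \right)} = \sqrt{1498 + A}$ ($d{\left(A \right)} = \sqrt{A + 2 \left(6 + 1\right) \left(\left(6 + 1\right) + \left(3 + \left(6 + 1\right)\right)^{2}\right)} = \sqrt{A + 2 \cdot 7 \left(7 + \left(3 + 7\right)^{2}\right)} = \sqrt{A + 2 \cdot 7 \left(7 + 10^{2}\right)} = \sqrt{A + 2 \cdot 7 \left(7 + 100\right)} = \sqrt{A + 2 \cdot 7 \cdot 107} = \sqrt{A + 1498} = \sqrt{1498 + A}$)
$8 d{\left(r{\left(-5,9 \right)} \right)} = 8 \sqrt{1498 - 5} = 8 \sqrt{1493}$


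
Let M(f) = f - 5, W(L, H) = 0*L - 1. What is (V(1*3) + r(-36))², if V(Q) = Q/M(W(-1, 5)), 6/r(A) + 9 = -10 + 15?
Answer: 4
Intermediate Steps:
W(L, H) = -1 (W(L, H) = 0 - 1 = -1)
M(f) = -5 + f
r(A) = -3/2 (r(A) = 6/(-9 + (-10 + 15)) = 6/(-9 + 5) = 6/(-4) = 6*(-¼) = -3/2)
V(Q) = -Q/6 (V(Q) = Q/(-5 - 1) = Q/(-6) = Q*(-⅙) = -Q/6)
(V(1*3) + r(-36))² = (-3/6 - 3/2)² = (-⅙*3 - 3/2)² = (-½ - 3/2)² = (-2)² = 4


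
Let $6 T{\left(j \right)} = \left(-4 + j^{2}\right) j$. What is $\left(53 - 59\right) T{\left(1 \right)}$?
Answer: $3$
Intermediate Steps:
$T{\left(j \right)} = \frac{j \left(-4 + j^{2}\right)}{6}$ ($T{\left(j \right)} = \frac{\left(-4 + j^{2}\right) j}{6} = \frac{j \left(-4 + j^{2}\right)}{6}$)
$\left(53 - 59\right) T{\left(1 \right)} = \left(53 - 59\right) \frac{1}{6} \cdot 1 \left(-4 + 1^{2}\right) = - 6 \cdot \frac{1}{6} \cdot 1 \left(-4 + 1\right) = - 6 \cdot \frac{1}{6} \cdot 1 \left(-3\right) = \left(-6\right) \left(- \frac{1}{2}\right) = 3$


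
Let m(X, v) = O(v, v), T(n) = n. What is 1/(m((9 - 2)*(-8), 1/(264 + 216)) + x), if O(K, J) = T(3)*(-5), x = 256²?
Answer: 1/65521 ≈ 1.5262e-5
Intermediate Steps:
x = 65536
O(K, J) = -15 (O(K, J) = 3*(-5) = -15)
m(X, v) = -15
1/(m((9 - 2)*(-8), 1/(264 + 216)) + x) = 1/(-15 + 65536) = 1/65521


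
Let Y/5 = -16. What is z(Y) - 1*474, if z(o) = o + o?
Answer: -634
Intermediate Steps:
Y = -80 (Y = 5*(-16) = -80)
z(o) = 2*o
z(Y) - 1*474 = 2*(-80) - 1*474 = -160 - 474 = -634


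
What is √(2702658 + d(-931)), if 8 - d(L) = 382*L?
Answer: 6*√84953 ≈ 1748.8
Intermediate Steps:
d(L) = 8 - 382*L
√(2702658 + d(-931)) = √(2702658 + (8 - 382*(-931))) = √(2702658 + (8 + 355642)) = √(2702658 + 355650) = √3058308 = 6*√84953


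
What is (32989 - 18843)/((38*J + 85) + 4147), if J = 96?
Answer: 7073/3940 ≈ 1.7952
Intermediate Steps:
(32989 - 18843)/((38*J + 85) + 4147) = (32989 - 18843)/((38*96 + 85) + 4147) = 14146/((3648 + 85) + 4147) = 14146/(3733 + 4147) = 14146/7880 = 14146*(1/7880) = 7073/3940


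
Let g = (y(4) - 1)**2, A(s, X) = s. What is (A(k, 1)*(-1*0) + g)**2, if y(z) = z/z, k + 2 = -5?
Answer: 0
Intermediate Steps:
k = -7 (k = -2 - 5 = -7)
y(z) = 1
g = 0 (g = (1 - 1)**2 = 0**2 = 0)
(A(k, 1)*(-1*0) + g)**2 = (-(-7)*0 + 0)**2 = (-7*0 + 0)**2 = (0 + 0)**2 = 0**2 = 0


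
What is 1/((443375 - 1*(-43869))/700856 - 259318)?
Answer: -175214/45436022241 ≈ -3.8563e-6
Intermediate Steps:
1/((443375 - 1*(-43869))/700856 - 259318) = 1/((443375 + 43869)*(1/700856) - 259318) = 1/(487244*(1/700856) - 259318) = 1/(121811/175214 - 259318) = 1/(-45436022241/175214) = -175214/45436022241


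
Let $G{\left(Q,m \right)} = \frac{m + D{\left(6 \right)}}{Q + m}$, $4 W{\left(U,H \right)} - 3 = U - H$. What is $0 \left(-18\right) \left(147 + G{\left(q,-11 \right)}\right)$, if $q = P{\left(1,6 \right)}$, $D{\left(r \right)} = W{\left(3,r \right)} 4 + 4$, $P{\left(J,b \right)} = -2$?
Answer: $0$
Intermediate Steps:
$W{\left(U,H \right)} = \frac{3}{4} - \frac{H}{4} + \frac{U}{4}$ ($W{\left(U,H \right)} = \frac{3}{4} + \frac{U - H}{4} = \frac{3}{4} - \left(- \frac{U}{4} + \frac{H}{4}\right) = \frac{3}{4} - \frac{H}{4} + \frac{U}{4}$)
$D{\left(r \right)} = 10 - r$ ($D{\left(r \right)} = \left(\frac{3}{4} - \frac{r}{4} + \frac{1}{4} \cdot 3\right) 4 + 4 = \left(\frac{3}{4} - \frac{r}{4} + \frac{3}{4}\right) 4 + 4 = \left(\frac{3}{2} - \frac{r}{4}\right) 4 + 4 = \left(6 - r\right) + 4 = 10 - r$)
$q = -2$
$G{\left(Q,m \right)} = \frac{4 + m}{Q + m}$ ($G{\left(Q,m \right)} = \frac{m + \left(10 - 6\right)}{Q + m} = \frac{m + 4}{Q + m} = \frac{4 + m}{Q + m}$)
$0 \left(-18\right) \left(147 + G{\left(q,-11 \right)}\right) = 0 \left(-18\right) \left(147 + \frac{4 - 11}{-2 - 11}\right) = 0 \left(147 + \frac{1}{-13} \left(-7\right)\right) = 0 \left(147 - - \frac{7}{13}\right) = 0 \left(147 + \frac{7}{13}\right) = 0 \cdot \frac{1918}{13} = 0$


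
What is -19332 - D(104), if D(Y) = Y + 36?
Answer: -19472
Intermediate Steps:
D(Y) = 36 + Y
-19332 - D(104) = -19332 - (36 + 104) = -19332 - 1*140 = -19332 - 140 = -19472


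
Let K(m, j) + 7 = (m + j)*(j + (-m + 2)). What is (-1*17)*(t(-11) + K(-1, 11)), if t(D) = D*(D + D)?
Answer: -6375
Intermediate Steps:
K(m, j) = -7 + (j + m)*(2 + j - m) (K(m, j) = -7 + (m + j)*(j + (-m + 2)) = -7 + (j + m)*(j + (2 - m)) = -7 + (j + m)*(2 + j - m))
t(D) = 2*D² (t(D) = D*(2*D) = 2*D²)
(-1*17)*(t(-11) + K(-1, 11)) = (-1*17)*(2*(-11)² + (-7 + 11² - 1*(-1)² + 2*11 + 2*(-1))) = -17*(2*121 + (-7 + 121 - 1*1 + 22 - 2)) = -17*(242 + (-7 + 121 - 1 + 22 - 2)) = -17*(242 + 133) = -17*375 = -6375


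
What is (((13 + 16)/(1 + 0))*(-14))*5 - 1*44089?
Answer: -46119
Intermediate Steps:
(((13 + 16)/(1 + 0))*(-14))*5 - 1*44089 = ((29/1)*(-14))*5 - 44089 = ((29*1)*(-14))*5 - 44089 = (29*(-14))*5 - 44089 = -406*5 - 44089 = -2030 - 44089 = -46119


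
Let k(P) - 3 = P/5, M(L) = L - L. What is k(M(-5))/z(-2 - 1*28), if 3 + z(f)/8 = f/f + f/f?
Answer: -3/8 ≈ -0.37500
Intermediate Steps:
M(L) = 0
z(f) = -8 (z(f) = -24 + 8*(f/f + f/f) = -24 + 8*(1 + 1) = -24 + 8*2 = -24 + 16 = -8)
k(P) = 3 + P/5
k(M(-5))/z(-2 - 1*28) = (3 + (⅕)*0)/(-8) = (3 + 0)*(-⅛) = 3*(-⅛) = -3/8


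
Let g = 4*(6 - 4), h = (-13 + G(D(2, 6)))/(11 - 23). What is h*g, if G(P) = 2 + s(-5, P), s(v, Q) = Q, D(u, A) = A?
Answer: 10/3 ≈ 3.3333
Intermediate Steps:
G(P) = 2 + P
h = 5/12 (h = (-13 + (2 + 6))/(11 - 23) = (-13 + 8)/(-12) = -5*(-1/12) = 5/12 ≈ 0.41667)
g = 8 (g = 4*2 = 8)
h*g = (5/12)*8 = 10/3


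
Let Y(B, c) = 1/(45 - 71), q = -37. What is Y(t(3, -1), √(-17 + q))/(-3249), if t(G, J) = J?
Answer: 1/84474 ≈ 1.1838e-5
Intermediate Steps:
Y(B, c) = -1/26 (Y(B, c) = 1/(-26) = -1/26)
Y(t(3, -1), √(-17 + q))/(-3249) = -1/26/(-3249) = -1/26*(-1/3249) = 1/84474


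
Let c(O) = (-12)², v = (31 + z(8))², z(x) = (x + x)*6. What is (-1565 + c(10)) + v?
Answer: 14708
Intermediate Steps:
z(x) = 12*x (z(x) = (2*x)*6 = 12*x)
v = 16129 (v = (31 + 12*8)² = (31 + 96)² = 127² = 16129)
c(O) = 144
(-1565 + c(10)) + v = (-1565 + 144) + 16129 = -1421 + 16129 = 14708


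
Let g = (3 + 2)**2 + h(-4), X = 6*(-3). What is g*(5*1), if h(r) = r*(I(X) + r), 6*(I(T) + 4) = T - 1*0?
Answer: 345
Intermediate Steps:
X = -18
I(T) = -4 + T/6 (I(T) = -4 + (T - 1*0)/6 = -4 + (T + 0)/6 = -4 + T/6)
h(r) = r*(-7 + r) (h(r) = r*((-4 + (1/6)*(-18)) + r) = r*((-4 - 3) + r) = r*(-7 + r))
g = 69 (g = (3 + 2)**2 - 4*(-7 - 4) = 5**2 - 4*(-11) = 25 + 44 = 69)
g*(5*1) = 69*(5*1) = 69*5 = 345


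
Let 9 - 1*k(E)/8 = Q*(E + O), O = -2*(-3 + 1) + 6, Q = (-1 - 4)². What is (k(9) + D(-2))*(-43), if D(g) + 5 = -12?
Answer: 161035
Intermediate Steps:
D(g) = -17 (D(g) = -5 - 12 = -17)
Q = 25 (Q = (-5)² = 25)
O = 10 (O = -2*(-2) + 6 = 4 + 6 = 10)
k(E) = -1928 - 200*E (k(E) = 72 - 200*(E + 10) = 72 - 200*(10 + E) = 72 - 8*(250 + 25*E) = 72 + (-2000 - 200*E) = -1928 - 200*E)
(k(9) + D(-2))*(-43) = ((-1928 - 200*9) - 17)*(-43) = ((-1928 - 1800) - 17)*(-43) = (-3728 - 17)*(-43) = -3745*(-43) = 161035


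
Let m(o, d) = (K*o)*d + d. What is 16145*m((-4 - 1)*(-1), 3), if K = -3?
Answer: -678090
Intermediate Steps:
m(o, d) = d - 3*d*o (m(o, d) = (-3*o)*d + d = -3*d*o + d = d - 3*d*o)
16145*m((-4 - 1)*(-1), 3) = 16145*(3*(1 - 3*(-4 - 1)*(-1))) = 16145*(3*(1 - (-15)*(-1))) = 16145*(3*(1 - 3*5)) = 16145*(3*(1 - 15)) = 16145*(3*(-14)) = 16145*(-42) = -678090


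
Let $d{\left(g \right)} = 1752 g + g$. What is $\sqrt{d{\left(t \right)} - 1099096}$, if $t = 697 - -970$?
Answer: $\sqrt{1823155} \approx 1350.2$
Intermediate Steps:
$t = 1667$ ($t = 697 + 970 = 1667$)
$d{\left(g \right)} = 1753 g$
$\sqrt{d{\left(t \right)} - 1099096} = \sqrt{1753 \cdot 1667 - 1099096} = \sqrt{2922251 - 1099096} = \sqrt{1823155}$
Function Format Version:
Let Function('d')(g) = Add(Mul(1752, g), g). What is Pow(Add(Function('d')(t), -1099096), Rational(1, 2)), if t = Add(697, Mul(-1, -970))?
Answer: Pow(1823155, Rational(1, 2)) ≈ 1350.2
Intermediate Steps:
t = 1667 (t = Add(697, 970) = 1667)
Function('d')(g) = Mul(1753, g)
Pow(Add(Function('d')(t), -1099096), Rational(1, 2)) = Pow(Add(Mul(1753, 1667), -1099096), Rational(1, 2)) = Pow(Add(2922251, -1099096), Rational(1, 2)) = Pow(1823155, Rational(1, 2))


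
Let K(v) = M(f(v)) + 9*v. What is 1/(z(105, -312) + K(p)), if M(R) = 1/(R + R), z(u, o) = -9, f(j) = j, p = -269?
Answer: -538/1307341 ≈ -0.00041152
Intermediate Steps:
M(R) = 1/(2*R)
K(v) = 1/(2*v) + 9*v
1/(z(105, -312) + K(p)) = 1/(-9 + ((1/2)/(-269) + 9*(-269))) = 1/(-9 + ((1/2)*(-1/269) - 2421)) = 1/(-9 + (-1/538 - 2421)) = 1/(-9 - 1302499/538) = 1/(-1307341/538) = -538/1307341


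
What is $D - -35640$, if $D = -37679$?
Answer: $-2039$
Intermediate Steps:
$D - -35640 = -37679 - -35640 = -37679 + 35640 = -2039$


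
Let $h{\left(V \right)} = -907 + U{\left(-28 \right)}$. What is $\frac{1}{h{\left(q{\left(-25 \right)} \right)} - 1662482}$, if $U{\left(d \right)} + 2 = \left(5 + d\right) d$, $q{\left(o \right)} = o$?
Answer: $- \frac{1}{1662747} \approx -6.0141 \cdot 10^{-7}$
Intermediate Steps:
$U{\left(d \right)} = -2 + d \left(5 + d\right)$ ($U{\left(d \right)} = -2 + \left(5 + d\right) d = -2 + d \left(5 + d\right)$)
$h{\left(V \right)} = -265$ ($h{\left(V \right)} = -907 + \left(-2 + \left(-28\right)^{2} + 5 \left(-28\right)\right) = -907 - -642 = -907 + 642 = -265$)
$\frac{1}{h{\left(q{\left(-25 \right)} \right)} - 1662482} = \frac{1}{-265 - 1662482} = \frac{1}{-1662747} = - \frac{1}{1662747}$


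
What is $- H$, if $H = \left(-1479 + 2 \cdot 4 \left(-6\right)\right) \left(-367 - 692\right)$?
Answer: $-1617093$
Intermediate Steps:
$H = 1617093$ ($H = \left(-1479 + 8 \left(-6\right)\right) \left(-367 - 692\right) = \left(-1479 - 48\right) \left(-1059\right) = \left(-1527\right) \left(-1059\right) = 1617093$)
$- H = \left(-1\right) 1617093 = -1617093$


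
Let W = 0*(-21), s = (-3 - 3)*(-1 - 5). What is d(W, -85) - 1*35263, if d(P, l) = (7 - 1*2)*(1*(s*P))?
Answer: -35263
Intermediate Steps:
s = 36 (s = -6*(-6) = 36)
W = 0
d(P, l) = 180*P (d(P, l) = (7 - 1*2)*(1*(36*P)) = (7 - 2)*(36*P) = 5*(36*P) = 180*P)
d(W, -85) - 1*35263 = 180*0 - 1*35263 = 0 - 35263 = -35263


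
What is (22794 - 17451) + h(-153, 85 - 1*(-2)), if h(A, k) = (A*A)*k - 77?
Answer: 2041849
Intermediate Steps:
h(A, k) = -77 + k*A² (h(A, k) = A²*k - 77 = k*A² - 77 = -77 + k*A²)
(22794 - 17451) + h(-153, 85 - 1*(-2)) = (22794 - 17451) + (-77 + (85 - 1*(-2))*(-153)²) = 5343 + (-77 + (85 + 2)*23409) = 5343 + (-77 + 87*23409) = 5343 + (-77 + 2036583) = 5343 + 2036506 = 2041849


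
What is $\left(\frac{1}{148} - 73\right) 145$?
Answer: $- \frac{1566435}{148} \approx -10584.0$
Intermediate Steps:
$\left(\frac{1}{148} - 73\right) 145 = \left(- \frac{10803}{148}\right) 145 = - \frac{1566435}{148}$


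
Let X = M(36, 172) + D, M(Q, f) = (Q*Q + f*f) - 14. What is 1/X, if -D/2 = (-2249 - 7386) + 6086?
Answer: 1/37964 ≈ 2.6341e-5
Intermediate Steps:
M(Q, f) = -14 + Q**2 + f**2 (M(Q, f) = (Q**2 + f**2) - 14 = -14 + Q**2 + f**2)
D = 7098 (D = -2*((-2249 - 7386) + 6086) = -2*(-9635 + 6086) = -2*(-3549) = 7098)
X = 37964 (X = (-14 + 36**2 + 172**2) + 7098 = (-14 + 1296 + 29584) + 7098 = 30866 + 7098 = 37964)
1/X = 1/37964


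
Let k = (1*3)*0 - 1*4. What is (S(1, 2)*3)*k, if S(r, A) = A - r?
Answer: -12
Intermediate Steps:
k = -4 (k = 3*0 - 4 = 0 - 4 = -4)
(S(1, 2)*3)*k = ((2 - 1*1)*3)*(-4) = ((2 - 1)*3)*(-4) = (1*3)*(-4) = 3*(-4) = -12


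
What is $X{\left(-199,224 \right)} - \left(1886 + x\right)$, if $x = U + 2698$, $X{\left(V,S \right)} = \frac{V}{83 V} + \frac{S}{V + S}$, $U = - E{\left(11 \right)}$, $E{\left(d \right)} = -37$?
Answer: $- \frac{9569958}{2075} \approx -4612.0$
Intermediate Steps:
$U = 37$ ($U = \left(-1\right) \left(-37\right) = 37$)
$X{\left(V,S \right)} = \frac{1}{83} + \frac{S}{S + V}$ ($X{\left(V,S \right)} = V \frac{1}{83 V} + \frac{S}{S + V} = \frac{1}{83} + \frac{S}{S + V}$)
$x = 2735$ ($x = 37 + 2698 = 2735$)
$X{\left(-199,224 \right)} - \left(1886 + x\right) = \frac{-199 + 84 \cdot 224}{83 \left(224 - 199\right)} - 4621 = \frac{-199 + 18816}{83 \cdot 25} - 4621 = \frac{1}{83} \cdot \frac{1}{25} \cdot 18617 - 4621 = \frac{18617}{2075} - 4621 = - \frac{9569958}{2075}$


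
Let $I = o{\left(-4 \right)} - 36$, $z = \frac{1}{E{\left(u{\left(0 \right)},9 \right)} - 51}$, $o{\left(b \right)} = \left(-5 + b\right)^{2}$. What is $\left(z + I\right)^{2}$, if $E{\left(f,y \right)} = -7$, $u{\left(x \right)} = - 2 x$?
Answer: $\frac{6806881}{3364} \approx 2023.4$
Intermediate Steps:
$z = - \frac{1}{58}$ ($z = \frac{1}{-7 - 51} = \frac{1}{-58} = - \frac{1}{58} \approx -0.017241$)
$I = 45$ ($I = \left(-5 - 4\right)^{2} - 36 = \left(-9\right)^{2} - 36 = 81 - 36 = 45$)
$\left(z + I\right)^{2} = \left(- \frac{1}{58} + 45\right)^{2} = \left(\frac{2609}{58}\right)^{2} = \frac{6806881}{3364}$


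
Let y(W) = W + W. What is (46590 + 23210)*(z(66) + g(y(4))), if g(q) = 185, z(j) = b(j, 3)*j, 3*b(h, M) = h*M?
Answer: 316961800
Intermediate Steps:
b(h, M) = M*h/3 (b(h, M) = (h*M)/3 = (M*h)/3 = M*h/3)
z(j) = j**2 (z(j) = ((1/3)*3*j)*j = j*j = j**2)
y(W) = 2*W
(46590 + 23210)*(z(66) + g(y(4))) = (46590 + 23210)*(66**2 + 185) = 69800*(4356 + 185) = 69800*4541 = 316961800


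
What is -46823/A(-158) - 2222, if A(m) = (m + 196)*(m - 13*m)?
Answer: -160137479/72048 ≈ -2222.6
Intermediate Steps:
A(m) = -12*m*(196 + m) (A(m) = (196 + m)*(-12*m) = -12*m*(196 + m))
-46823/A(-158) - 2222 = -46823*1/(1896*(196 - 158)) - 2222 = -46823/((-12*(-158)*38)) - 2222 = -46823/72048 - 2222 = -160137479/72048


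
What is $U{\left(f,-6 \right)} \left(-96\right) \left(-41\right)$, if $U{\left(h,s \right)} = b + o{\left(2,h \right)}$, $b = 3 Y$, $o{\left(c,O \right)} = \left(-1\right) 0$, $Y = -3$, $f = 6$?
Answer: $-35424$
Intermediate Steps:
$o{\left(c,O \right)} = 0$
$b = -9$ ($b = 3 \left(-3\right) = -9$)
$U{\left(h,s \right)} = -9$ ($U{\left(h,s \right)} = -9 + 0 = -9$)
$U{\left(f,-6 \right)} \left(-96\right) \left(-41\right) = \left(-9\right) \left(-96\right) \left(-41\right) = 864 \left(-41\right) = -35424$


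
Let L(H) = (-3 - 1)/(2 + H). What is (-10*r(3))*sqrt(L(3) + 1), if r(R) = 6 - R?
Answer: -6*sqrt(5) ≈ -13.416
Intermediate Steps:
L(H) = -4/(2 + H)
(-10*r(3))*sqrt(L(3) + 1) = (-10*(6 - 1*3))*sqrt(-4/(2 + 3) + 1) = (-10*(6 - 3))*sqrt(-4/5 + 1) = (-10*3)*sqrt(-4*1/5 + 1) = -30*sqrt(-4/5 + 1) = -6*sqrt(5)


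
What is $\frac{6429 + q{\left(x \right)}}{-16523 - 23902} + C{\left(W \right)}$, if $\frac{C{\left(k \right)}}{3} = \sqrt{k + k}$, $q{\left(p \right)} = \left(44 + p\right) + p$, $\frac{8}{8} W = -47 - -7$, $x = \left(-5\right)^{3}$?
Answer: $- \frac{127}{825} + 12 i \sqrt{5} \approx -0.15394 + 26.833 i$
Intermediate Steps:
$x = -125$
$W = -40$ ($W = -47 - -7 = -47 + 7 = -40$)
$q{\left(p \right)} = 44 + 2 p$
$C{\left(k \right)} = 3 \sqrt{2} \sqrt{k}$ ($C{\left(k \right)} = 3 \sqrt{k + k} = 3 \sqrt{2 k} = 3 \sqrt{2} \sqrt{k}$)
$\frac{6429 + q{\left(x \right)}}{-16523 - 23902} + C{\left(W \right)} = \frac{6429 + \left(44 + 2 \left(-125\right)\right)}{-16523 - 23902} + 3 \sqrt{2} \sqrt{-40} = \frac{6429 + \left(44 - 250\right)}{-40425} + 3 \sqrt{2} \cdot 2 i \sqrt{10} = \left(6429 - 206\right) \left(- \frac{1}{40425}\right) + 12 i \sqrt{5} = 6223 \left(- \frac{1}{40425}\right) + 12 i \sqrt{5} = - \frac{127}{825} + 12 i \sqrt{5}$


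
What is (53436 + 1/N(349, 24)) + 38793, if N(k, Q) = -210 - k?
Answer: 51556010/559 ≈ 92229.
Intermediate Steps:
(53436 + 1/N(349, 24)) + 38793 = (53436 + 1/(-210 - 1*349)) + 38793 = (53436 + 1/(-210 - 349)) + 38793 = (53436 + 1/(-559)) + 38793 = (53436 - 1/559) + 38793 = 29870723/559 + 38793 = 51556010/559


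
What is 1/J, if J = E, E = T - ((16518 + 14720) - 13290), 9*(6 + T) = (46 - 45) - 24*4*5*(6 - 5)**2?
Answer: -9/162065 ≈ -5.5533e-5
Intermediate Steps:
T = -533/9 (T = -6 + ((46 - 45) - 24*4*5*(6 - 5)**2)/9 = -6 + (1 - 480*1**2)/9 = -6 + (1 - 480)/9 = -6 + (1/9)*(-479) = -6 - 479/9 = -533/9 ≈ -59.222)
E = -162065/9 (E = -533/9 - ((16518 + 14720) - 13290) = -533/9 - (31238 - 13290) = -533/9 - 1*17948 = -533/9 - 17948 = -162065/9 ≈ -18007.)
J = -162065/9 ≈ -18007.
1/J = 1/(-162065/9) = -9/162065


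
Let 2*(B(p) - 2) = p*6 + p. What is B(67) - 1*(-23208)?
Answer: 46889/2 ≈ 23445.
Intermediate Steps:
B(p) = 2 + 7*p/2 (B(p) = 2 + (p*6 + p)/2 = 2 + (6*p + p)/2 = 2 + (7*p)/2 = 2 + 7*p/2)
B(67) - 1*(-23208) = (2 + (7/2)*67) - 1*(-23208) = (2 + 469/2) + 23208 = 473/2 + 23208 = 46889/2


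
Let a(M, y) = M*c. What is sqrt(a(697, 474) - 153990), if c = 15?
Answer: I*sqrt(143535) ≈ 378.86*I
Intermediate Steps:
a(M, y) = 15*M (a(M, y) = M*15 = 15*M)
sqrt(a(697, 474) - 153990) = sqrt(15*697 - 153990) = sqrt(10455 - 153990) = sqrt(-143535) = I*sqrt(143535)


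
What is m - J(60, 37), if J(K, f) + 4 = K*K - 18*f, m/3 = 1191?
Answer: 643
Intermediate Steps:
m = 3573 (m = 3*1191 = 3573)
J(K, f) = -4 + K**2 - 18*f (J(K, f) = -4 + (K*K - 18*f) = -4 + (K**2 - 18*f) = -4 + K**2 - 18*f)
m - J(60, 37) = 3573 - (-4 + 60**2 - 18*37) = 3573 - (-4 + 3600 - 666) = 3573 - 1*2930 = 3573 - 2930 = 643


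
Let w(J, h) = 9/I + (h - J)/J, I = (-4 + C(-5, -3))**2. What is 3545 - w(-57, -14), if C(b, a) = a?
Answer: 9902779/2793 ≈ 3545.6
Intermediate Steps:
I = 49 (I = (-4 - 3)**2 = (-7)**2 = 49)
w(J, h) = 9/49 + (h - J)/J
3545 - w(-57, -14) = 3545 - (-40/49 - 14/(-57)) = 3545 - (-40/49 - 14*(-1/57)) = 3545 - (-40/49 + 14/57) = 3545 - 1*(-1594/2793) = 3545 + 1594/2793 = 9902779/2793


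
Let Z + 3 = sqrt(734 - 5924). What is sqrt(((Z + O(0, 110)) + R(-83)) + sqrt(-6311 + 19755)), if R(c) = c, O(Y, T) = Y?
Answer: sqrt(-86 + 2*sqrt(3361) + I*sqrt(5190)) ≈ 7.3473 + 4.9026*I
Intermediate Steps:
Z = -3 + I*sqrt(5190) (Z = -3 + sqrt(734 - 5924) = -3 + sqrt(-5190) = -3 + I*sqrt(5190) ≈ -3.0 + 72.042*I)
sqrt(((Z + O(0, 110)) + R(-83)) + sqrt(-6311 + 19755)) = sqrt((((-3 + I*sqrt(5190)) + 0) - 83) + sqrt(-6311 + 19755)) = sqrt(((-3 + I*sqrt(5190)) - 83) + sqrt(13444)) = sqrt((-86 + I*sqrt(5190)) + 2*sqrt(3361)) = sqrt(-86 + 2*sqrt(3361) + I*sqrt(5190))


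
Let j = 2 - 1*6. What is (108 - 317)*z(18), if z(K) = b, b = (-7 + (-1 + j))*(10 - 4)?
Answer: 15048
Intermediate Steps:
j = -4 (j = 2 - 6 = -4)
b = -72 (b = (-7 + (-1 - 4))*(10 - 4) = (-7 - 5)*6 = -12*6 = -72)
z(K) = -72
(108 - 317)*z(18) = (108 - 317)*(-72) = -209*(-72) = 15048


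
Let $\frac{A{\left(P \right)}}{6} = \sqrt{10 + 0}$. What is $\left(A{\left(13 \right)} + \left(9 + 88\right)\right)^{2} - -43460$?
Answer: $53229 + 1164 \sqrt{10} \approx 56910.0$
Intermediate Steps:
$A{\left(P \right)} = 6 \sqrt{10}$ ($A{\left(P \right)} = 6 \sqrt{10 + 0} = 6 \sqrt{10}$)
$\left(A{\left(13 \right)} + \left(9 + 88\right)\right)^{2} - -43460 = \left(6 \sqrt{10} + \left(9 + 88\right)\right)^{2} - -43460 = \left(6 \sqrt{10} + 97\right)^{2} + 43460 = \left(97 + 6 \sqrt{10}\right)^{2} + 43460 = 43460 + \left(97 + 6 \sqrt{10}\right)^{2}$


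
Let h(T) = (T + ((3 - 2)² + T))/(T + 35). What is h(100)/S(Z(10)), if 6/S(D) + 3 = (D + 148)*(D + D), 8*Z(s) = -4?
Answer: -20167/540 ≈ -37.346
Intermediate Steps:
Z(s) = -½ (Z(s) = (⅛)*(-4) = -½)
h(T) = (1 + 2*T)/(35 + T) (h(T) = (T + (1² + T))/(35 + T) = (T + (1 + T))/(35 + T) = (1 + 2*T)/(35 + T))
S(D) = 6/(-3 + 2*D*(148 + D)) (S(D) = 6/(-3 + (D + 148)*(D + D)) = 6/(-3 + (148 + D)*(2*D)) = 6/(-3 + 2*D*(148 + D)))
h(100)/S(Z(10)) = ((1 + 2*100)/(35 + 100))/((6/(-3 + 2*(-½)² + 296*(-½)))) = ((1 + 200)/135)/((6/(-3 + 2*(¼) - 148))) = ((1/135)*201)/((6/(-3 + ½ - 148))) = 67/(45*((6/(-301/2)))) = 67/(45*((6*(-2/301)))) = 67/(45*(-12/301)) = (67/45)*(-301/12) = -20167/540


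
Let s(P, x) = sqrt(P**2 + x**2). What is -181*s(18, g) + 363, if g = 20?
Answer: 363 - 362*sqrt(181) ≈ -4507.2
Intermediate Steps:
-181*s(18, g) + 363 = -181*sqrt(18**2 + 20**2) + 363 = -181*sqrt(324 + 400) + 363 = -362*sqrt(181) + 363 = 363 - 362*sqrt(181)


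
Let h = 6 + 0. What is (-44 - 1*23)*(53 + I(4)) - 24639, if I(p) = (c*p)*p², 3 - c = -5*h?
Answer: -169694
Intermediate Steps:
h = 6
c = 33 (c = 3 - (-5)*6 = 3 - 1*(-30) = 3 + 30 = 33)
I(p) = 33*p³ (I(p) = (33*p)*p² = 33*p³)
(-44 - 1*23)*(53 + I(4)) - 24639 = (-44 - 1*23)*(53 + 33*4³) - 24639 = (-44 - 23)*(53 + 33*64) - 24639 = -67*(53 + 2112) - 24639 = -67*2165 - 24639 = -145055 - 24639 = -169694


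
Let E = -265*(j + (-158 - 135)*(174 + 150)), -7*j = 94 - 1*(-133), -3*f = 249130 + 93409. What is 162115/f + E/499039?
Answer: 58642396981900/1196582240147 ≈ 49.008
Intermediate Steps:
f = -342539/3 (f = -(249130 + 93409)/3 = -⅓*342539 = -342539/3 ≈ -1.1418e+5)
j = -227/7 (j = -(94 - 1*(-133))/7 = -(94 + 133)/7 = -⅐*227 = -227/7 ≈ -32.429)
E = 176159015/7 (E = -265*(-227/7 + (-158 - 135)*(174 + 150)) = -265*(-227/7 - 293*324) = -265*(-227/7 - 94932) = -265*(-664751/7) = 176159015/7 ≈ 2.5166e+7)
162115/f + E/499039 = 162115/(-342539/3) + (176159015/7)/499039 = 162115*(-3/342539) + (176159015/7)*(1/499039) = -486345/342539 + 176159015/3493273 = 58642396981900/1196582240147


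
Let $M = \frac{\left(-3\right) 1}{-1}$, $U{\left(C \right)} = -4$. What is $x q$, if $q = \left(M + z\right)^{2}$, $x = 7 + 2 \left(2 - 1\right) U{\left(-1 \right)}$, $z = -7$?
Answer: $-16$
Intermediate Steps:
$M = 3$ ($M = \left(-3\right) \left(-1\right) = 3$)
$x = -1$ ($x = 7 + 2 \left(2 - 1\right) \left(-4\right) = 7 + 2 \cdot 1 \left(-4\right) = 7 + 2 \left(-4\right) = 7 - 8 = -1$)
$q = 16$ ($q = \left(3 - 7\right)^{2} = \left(-4\right)^{2} = 16$)
$x q = \left(-1\right) 16 = -16$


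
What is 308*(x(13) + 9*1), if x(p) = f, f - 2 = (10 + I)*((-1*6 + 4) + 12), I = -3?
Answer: 24948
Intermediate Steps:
f = 72 (f = 2 + (10 - 3)*((-1*6 + 4) + 12) = 2 + 7*((-6 + 4) + 12) = 2 + 7*(-2 + 12) = 2 + 7*10 = 2 + 70 = 72)
x(p) = 72
308*(x(13) + 9*1) = 308*(72 + 9*1) = 308*(72 + 9) = 308*81 = 24948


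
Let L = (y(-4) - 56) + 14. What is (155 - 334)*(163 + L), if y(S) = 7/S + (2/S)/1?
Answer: -85025/4 ≈ -21256.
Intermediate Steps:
y(S) = 9/S (y(S) = 7/S + (2/S)*1 = 7/S + 2/S = 9/S)
L = -177/4 (L = (9/(-4) - 56) + 14 = (9*(-1/4) - 56) + 14 = (-9/4 - 56) + 14 = -233/4 + 14 = -177/4 ≈ -44.250)
(155 - 334)*(163 + L) = (155 - 334)*(163 - 177/4) = -179*475/4 = -85025/4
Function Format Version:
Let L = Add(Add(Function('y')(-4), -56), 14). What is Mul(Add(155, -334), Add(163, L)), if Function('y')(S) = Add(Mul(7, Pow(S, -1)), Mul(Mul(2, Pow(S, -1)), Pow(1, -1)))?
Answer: Rational(-85025, 4) ≈ -21256.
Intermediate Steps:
Function('y')(S) = Mul(9, Pow(S, -1)) (Function('y')(S) = Add(Mul(7, Pow(S, -1)), Mul(Mul(2, Pow(S, -1)), 1)) = Add(Mul(7, Pow(S, -1)), Mul(2, Pow(S, -1))) = Mul(9, Pow(S, -1)))
L = Rational(-177, 4) (L = Add(Add(Mul(9, Pow(-4, -1)), -56), 14) = Add(Add(Mul(9, Rational(-1, 4)), -56), 14) = Add(Add(Rational(-9, 4), -56), 14) = Add(Rational(-233, 4), 14) = Rational(-177, 4) ≈ -44.250)
Mul(Add(155, -334), Add(163, L)) = Mul(Add(155, -334), Add(163, Rational(-177, 4))) = Mul(-179, Rational(475, 4)) = Rational(-85025, 4)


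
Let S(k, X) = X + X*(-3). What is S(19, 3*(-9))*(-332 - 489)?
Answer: -44334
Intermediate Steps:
S(k, X) = -2*X (S(k, X) = X - 3*X = -2*X)
S(19, 3*(-9))*(-332 - 489) = (-6*(-9))*(-332 - 489) = -2*(-27)*(-821) = 54*(-821) = -44334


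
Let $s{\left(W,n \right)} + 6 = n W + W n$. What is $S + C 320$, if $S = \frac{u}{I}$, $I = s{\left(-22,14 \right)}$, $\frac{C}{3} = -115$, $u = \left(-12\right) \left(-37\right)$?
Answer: $- \frac{34334622}{311} \approx -1.104 \cdot 10^{5}$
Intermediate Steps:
$u = 444$
$C = -345$ ($C = 3 \left(-115\right) = -345$)
$s{\left(W,n \right)} = -6 + 2 W n$ ($s{\left(W,n \right)} = -6 + \left(n W + W n\right) = -6 + \left(W n + W n\right) = -6 + 2 W n$)
$I = -622$ ($I = -6 + 2 \left(-22\right) 14 = -6 - 616 = -622$)
$S = - \frac{222}{311}$ ($S = \frac{444}{-622} = 444 \left(- \frac{1}{622}\right) = - \frac{222}{311} \approx -0.71383$)
$S + C 320 = - \frac{222}{311} - 110400 = - \frac{34334622}{311}$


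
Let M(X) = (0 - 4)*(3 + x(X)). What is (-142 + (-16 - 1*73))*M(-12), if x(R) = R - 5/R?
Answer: -7931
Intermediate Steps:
M(X) = -12 - 4*X + 20/X (M(X) = (0 - 4)*(3 + (X - 5/X)) = -4*(3 + X - 5/X) = -12 - 4*X + 20/X)
(-142 + (-16 - 1*73))*M(-12) = (-142 + (-16 - 1*73))*(-12 - 4*(-12) + 20/(-12)) = (-142 + (-16 - 73))*(-12 + 48 + 20*(-1/12)) = (-142 - 89)*(-12 + 48 - 5/3) = -231*103/3 = -7931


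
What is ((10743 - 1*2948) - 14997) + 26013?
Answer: 18811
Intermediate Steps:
((10743 - 1*2948) - 14997) + 26013 = ((10743 - 2948) - 14997) + 26013 = (7795 - 14997) + 26013 = -7202 + 26013 = 18811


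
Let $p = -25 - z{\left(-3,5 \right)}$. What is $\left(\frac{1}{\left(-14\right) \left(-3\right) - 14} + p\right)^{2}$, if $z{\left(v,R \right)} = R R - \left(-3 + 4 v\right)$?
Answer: $\frac{3308761}{784} \approx 4220.4$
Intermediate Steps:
$z{\left(v,R \right)} = 3 + R^{2} - 4 v$ ($z{\left(v,R \right)} = R^{2} - \left(-3 + 4 v\right) = 3 + R^{2} - 4 v$)
$p = -65$ ($p = -25 - \left(3 + 5^{2} - -12\right) = -25 - \left(3 + 25 + 12\right) = -25 - 40 = -65$)
$\left(\frac{1}{\left(-14\right) \left(-3\right) - 14} + p\right)^{2} = \left(\frac{1}{\left(-14\right) \left(-3\right) - 14} - 65\right)^{2} = \left(\frac{1}{42 - 14} - 65\right)^{2} = \left(\frac{1}{28} - 65\right)^{2} = \left(- \frac{1819}{28}\right)^{2} = \frac{3308761}{784}$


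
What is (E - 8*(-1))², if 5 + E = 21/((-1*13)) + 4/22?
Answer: 50176/20449 ≈ 2.4537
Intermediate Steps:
E = -920/143 (E = -5 + (21/((-1*13)) + 4/22) = -5 + (21/(-13) + 4*(1/22)) = -5 + (21*(-1/13) + 2/11) = -5 + (-21/13 + 2/11) = -5 - 205/143 = -920/143 ≈ -6.4336)
(E - 8*(-1))² = (-920/143 - 8*(-1))² = (-920/143 + 8)² = (224/143)² = 50176/20449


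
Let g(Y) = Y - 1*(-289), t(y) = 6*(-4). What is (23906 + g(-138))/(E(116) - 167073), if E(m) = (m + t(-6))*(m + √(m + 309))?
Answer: -3762538857/24457675601 - 11066220*√17/24457675601 ≈ -0.15570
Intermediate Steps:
t(y) = -24
g(Y) = 289 + Y (g(Y) = Y + 289 = 289 + Y)
E(m) = (-24 + m)*(m + √(309 + m)) (E(m) = (m - 24)*(m + √(m + 309)) = (-24 + m)*(m + √(309 + m)))
(23906 + g(-138))/(E(116) - 167073) = (23906 + (289 - 138))/((116² - 24*116 - 24*√(309 + 116) + 116*√(309 + 116)) - 167073) = (23906 + 151)/((13456 - 2784 - 120*√17 + 116*√425) - 167073) = 24057/((13456 - 2784 - 120*√17 + 116*(5*√17)) - 167073) = 24057/((13456 - 2784 - 120*√17 + 580*√17) - 167073) = 24057/((10672 + 460*√17) - 167073) = 24057/(-156401 + 460*√17)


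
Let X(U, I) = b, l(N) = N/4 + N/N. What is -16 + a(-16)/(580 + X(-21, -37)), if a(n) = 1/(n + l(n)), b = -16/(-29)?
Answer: -5118173/319884 ≈ -16.000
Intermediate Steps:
l(N) = 1 + N/4 (l(N) = N*(¼) + 1 = N/4 + 1 = 1 + N/4)
b = 16/29 (b = -16*(-1/29) = 16/29 ≈ 0.55172)
X(U, I) = 16/29
a(n) = 1/(1 + 5*n/4) (a(n) = 1/(n + (1 + n/4)) = 1/(1 + 5*n/4))
-16 + a(-16)/(580 + X(-21, -37)) = -16 + (4/(4 + 5*(-16)))/(580 + 16/29) = -16 + (4/(4 - 80))/(16836/29) = -16 + 29*(4/(-76))/16836 = -16 + 29*(4*(-1/76))/16836 = -16 + (29/16836)*(-1/19) = -16 - 29/319884 = -5118173/319884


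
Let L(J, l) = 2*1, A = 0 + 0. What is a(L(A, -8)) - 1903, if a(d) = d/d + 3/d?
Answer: -3801/2 ≈ -1900.5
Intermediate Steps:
A = 0
L(J, l) = 2
a(d) = 1 + 3/d
a(L(A, -8)) - 1903 = (3 + 2)/2 - 1903 = (½)*5 - 1903 = 5/2 - 1903 = -3801/2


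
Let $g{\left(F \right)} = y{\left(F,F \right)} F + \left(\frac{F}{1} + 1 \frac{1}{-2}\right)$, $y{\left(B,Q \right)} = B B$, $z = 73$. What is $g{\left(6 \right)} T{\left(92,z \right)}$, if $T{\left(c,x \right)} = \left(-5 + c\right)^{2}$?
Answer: $\frac{3353067}{2} \approx 1.6765 \cdot 10^{6}$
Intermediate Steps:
$y{\left(B,Q \right)} = B^{2}$
$g{\left(F \right)} = - \frac{1}{2} + F + F^{3}$ ($g{\left(F \right)} = F^{2} F + \left(\frac{F}{1} + 1 \frac{1}{-2}\right) = F^{3} + \left(F 1 + 1 \left(- \frac{1}{2}\right)\right) = F^{3} + \left(F - \frac{1}{2}\right) = F^{3} + \left(- \frac{1}{2} + F\right) = - \frac{1}{2} + F + F^{3}$)
$g{\left(6 \right)} T{\left(92,z \right)} = \left(- \frac{1}{2} + 6 + 6^{3}\right) \left(-5 + 92\right)^{2} = \left(- \frac{1}{2} + 6 + 216\right) 87^{2} = \frac{443}{2} \cdot 7569 = \frac{3353067}{2}$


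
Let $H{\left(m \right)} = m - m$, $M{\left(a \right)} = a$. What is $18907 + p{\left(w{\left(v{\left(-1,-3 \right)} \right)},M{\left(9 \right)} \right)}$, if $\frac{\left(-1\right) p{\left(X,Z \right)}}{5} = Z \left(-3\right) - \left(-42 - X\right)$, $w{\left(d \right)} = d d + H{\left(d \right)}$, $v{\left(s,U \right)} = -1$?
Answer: $18827$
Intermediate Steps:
$H{\left(m \right)} = 0$
$w{\left(d \right)} = d^{2}$ ($w{\left(d \right)} = d d + 0 = d^{2} + 0 = d^{2}$)
$p{\left(X,Z \right)} = -210 - 5 X + 15 Z$ ($p{\left(X,Z \right)} = - 5 \left(Z \left(-3\right) - \left(-42 - X\right)\right) = - 5 \left(- 3 Z + \left(42 + X\right)\right) = - 5 \left(42 + X - 3 Z\right) = -210 - 5 X + 15 Z$)
$18907 + p{\left(w{\left(v{\left(-1,-3 \right)} \right)},M{\left(9 \right)} \right)} = 18907 - \left(75 + 5\right) = 18907 - 80 = 18827$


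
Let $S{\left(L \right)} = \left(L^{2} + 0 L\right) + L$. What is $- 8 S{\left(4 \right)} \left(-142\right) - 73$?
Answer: $22647$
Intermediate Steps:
$S{\left(L \right)} = L + L^{2}$ ($S{\left(L \right)} = \left(L^{2} + 0\right) + L = L^{2} + L = L + L^{2}$)
$- 8 S{\left(4 \right)} \left(-142\right) - 73 = - 8 \cdot 4 \left(1 + 4\right) \left(-142\right) - 73 = - 8 \cdot 4 \cdot 5 \left(-142\right) - 73 = \left(-8\right) 20 \left(-142\right) - 73 = \left(-160\right) \left(-142\right) - 73 = 22720 - 73 = 22647$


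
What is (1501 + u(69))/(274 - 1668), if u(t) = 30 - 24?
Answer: -1507/1394 ≈ -1.0811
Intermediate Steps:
u(t) = 6
(1501 + u(69))/(274 - 1668) = (1501 + 6)/(274 - 1668) = 1507/(-1394) = 1507*(-1/1394) = -1507/1394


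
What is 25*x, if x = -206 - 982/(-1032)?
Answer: -2645125/516 ≈ -5126.2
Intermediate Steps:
x = -105805/516 (x = -206 - 982*(-1/1032) = -206 + 491/516 = -105805/516 ≈ -205.05)
25*x = 25*(-105805/516) = -2645125/516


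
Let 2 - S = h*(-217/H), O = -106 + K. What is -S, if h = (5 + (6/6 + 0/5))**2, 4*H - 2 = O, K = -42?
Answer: 15478/73 ≈ 212.03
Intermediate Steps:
O = -148 (O = -106 - 42 = -148)
H = -73/2 (H = 1/2 + (1/4)*(-148) = 1/2 - 37 = -73/2 ≈ -36.500)
h = 36 (h = (5 + (6*(1/6) + 0*(1/5)))**2 = (5 + (1 + 0))**2 = (5 + 1)**2 = 6**2 = 36)
S = -15478/73 (S = 2 - 36*(-217/(-73/2)) = 2 - 36*(-217*(-2/73)) = 2 - 36*434/73 = 2 - 1*15624/73 = 2 - 15624/73 = -15478/73 ≈ -212.03)
-S = -1*(-15478/73) = 15478/73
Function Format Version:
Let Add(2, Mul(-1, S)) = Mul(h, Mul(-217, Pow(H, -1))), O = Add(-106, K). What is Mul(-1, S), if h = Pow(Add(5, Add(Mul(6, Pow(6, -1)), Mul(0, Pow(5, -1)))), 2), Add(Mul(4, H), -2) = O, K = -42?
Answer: Rational(15478, 73) ≈ 212.03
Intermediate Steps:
O = -148 (O = Add(-106, -42) = -148)
H = Rational(-73, 2) (H = Add(Rational(1, 2), Mul(Rational(1, 4), -148)) = Add(Rational(1, 2), -37) = Rational(-73, 2) ≈ -36.500)
h = 36 (h = Pow(Add(5, Add(Mul(6, Rational(1, 6)), Mul(0, Rational(1, 5)))), 2) = Pow(Add(5, Add(1, 0)), 2) = Pow(Add(5, 1), 2) = Pow(6, 2) = 36)
S = Rational(-15478, 73) (S = Add(2, Mul(-1, Mul(36, Mul(-217, Pow(Rational(-73, 2), -1))))) = Add(2, Mul(-1, Mul(36, Mul(-217, Rational(-2, 73))))) = Add(2, Mul(-1, Mul(36, Rational(434, 73)))) = Add(2, Mul(-1, Rational(15624, 73))) = Add(2, Rational(-15624, 73)) = Rational(-15478, 73) ≈ -212.03)
Mul(-1, S) = Mul(-1, Rational(-15478, 73)) = Rational(15478, 73)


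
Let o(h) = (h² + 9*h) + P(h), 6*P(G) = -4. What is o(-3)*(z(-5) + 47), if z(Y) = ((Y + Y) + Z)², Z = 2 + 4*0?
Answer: -2072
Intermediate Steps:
P(G) = -⅔ (P(G) = (⅙)*(-4) = -⅔)
o(h) = -⅔ + h² + 9*h (o(h) = (h² + 9*h) - ⅔ = -⅔ + h² + 9*h)
Z = 2 (Z = 2 + 0 = 2)
z(Y) = (2 + 2*Y)² (z(Y) = ((Y + Y) + 2)² = (2*Y + 2)² = (2 + 2*Y)²)
o(-3)*(z(-5) + 47) = (-⅔ + (-3)² + 9*(-3))*(4*(1 - 5)² + 47) = (-⅔ + 9 - 27)*(4*(-4)² + 47) = -56*(4*16 + 47)/3 = -56*(64 + 47)/3 = -56/3*111 = -2072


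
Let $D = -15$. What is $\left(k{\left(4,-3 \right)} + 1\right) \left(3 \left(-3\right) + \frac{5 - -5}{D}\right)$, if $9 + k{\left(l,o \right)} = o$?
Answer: $\frac{319}{3} \approx 106.33$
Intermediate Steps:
$k{\left(l,o \right)} = -9 + o$
$\left(k{\left(4,-3 \right)} + 1\right) \left(3 \left(-3\right) + \frac{5 - -5}{D}\right) = \left(\left(-9 - 3\right) + 1\right) \left(3 \left(-3\right) + \frac{5 - -5}{-15}\right) = \left(-12 + 1\right) \left(-9 + \left(5 + 5\right) \left(- \frac{1}{15}\right)\right) = - 11 \left(-9 + 10 \left(- \frac{1}{15}\right)\right) = - 11 \left(-9 - \frac{2}{3}\right) = \left(-11\right) \left(- \frac{29}{3}\right) = \frac{319}{3}$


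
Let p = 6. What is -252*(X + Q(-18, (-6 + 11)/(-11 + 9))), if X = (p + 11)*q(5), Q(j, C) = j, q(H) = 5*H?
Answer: -102564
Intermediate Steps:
X = 425 (X = (6 + 11)*(5*5) = 17*25 = 425)
-252*(X + Q(-18, (-6 + 11)/(-11 + 9))) = -252*(425 - 18) = -252*407 = -102564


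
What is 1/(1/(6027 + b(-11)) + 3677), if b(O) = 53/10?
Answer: 60323/221807681 ≈ 0.00027196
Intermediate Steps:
b(O) = 53/10 (b(O) = 53*(⅒) = 53/10)
1/(1/(6027 + b(-11)) + 3677) = 1/(1/(6027 + 53/10) + 3677) = 1/(1/(60323/10) + 3677) = 1/(10/60323 + 3677) = 1/(221807681/60323) = 60323/221807681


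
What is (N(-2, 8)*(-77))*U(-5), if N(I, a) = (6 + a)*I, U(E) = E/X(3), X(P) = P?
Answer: -10780/3 ≈ -3593.3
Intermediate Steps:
U(E) = E/3
N(I, a) = I*(6 + a)
(N(-2, 8)*(-77))*U(-5) = (-2*(6 + 8)*(-77))*((⅓)*(-5)) = (-2*14*(-77))*(-5/3) = -28*(-77)*(-5/3) = 2156*(-5/3) = -10780/3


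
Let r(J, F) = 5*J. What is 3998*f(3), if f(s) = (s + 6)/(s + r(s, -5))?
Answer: 1999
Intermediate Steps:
f(s) = (6 + s)/(6*s) (f(s) = (s + 6)/(s + 5*s) = (6 + s)/((6*s)) = (6 + s)*(1/(6*s)) = (6 + s)/(6*s))
3998*f(3) = 3998*((1/6)*(6 + 3)/3) = 3998*((1/6)*(1/3)*9) = 3998*(1/2) = 1999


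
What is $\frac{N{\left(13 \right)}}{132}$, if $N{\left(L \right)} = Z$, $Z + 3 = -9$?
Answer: $- \frac{1}{11} \approx -0.090909$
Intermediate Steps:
$Z = -12$ ($Z = -3 - 9 = -12$)
$N{\left(L \right)} = -12$
$\frac{N{\left(13 \right)}}{132} = - \frac{12}{132} = \left(-12\right) \frac{1}{132} = - \frac{1}{11}$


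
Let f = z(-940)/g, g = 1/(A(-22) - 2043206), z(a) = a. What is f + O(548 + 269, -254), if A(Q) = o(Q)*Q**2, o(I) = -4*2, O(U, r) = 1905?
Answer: 1924255225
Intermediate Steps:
o(I) = -8
A(Q) = -8*Q**2
g = -1/2047078 (g = 1/(-8*(-22)**2 - 2043206) = 1/(-8*484 - 2043206) = 1/(-3872 - 2043206) = 1/(-2047078) = -1/2047078 ≈ -4.8850e-7)
f = 1924253320 (f = -940/(-1/2047078) = -940*(-2047078) = 1924253320)
f + O(548 + 269, -254) = 1924253320 + 1905 = 1924255225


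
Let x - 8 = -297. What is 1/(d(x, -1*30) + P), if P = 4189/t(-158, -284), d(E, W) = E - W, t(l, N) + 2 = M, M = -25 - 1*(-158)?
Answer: -131/29740 ≈ -0.0044048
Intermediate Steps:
x = -289 (x = 8 - 297 = -289)
M = 133 (M = -25 + 158 = 133)
t(l, N) = 131 (t(l, N) = -2 + 133 = 131)
P = 4189/131 ≈ 31.977
1/(d(x, -1*30) + P) = 1/((-289 - (-1)*30) + 4189/131) = 1/((-289 - 1*(-30)) + 4189/131) = 1/((-289 + 30) + 4189/131) = 1/(-259 + 4189/131) = 1/(-29740/131) = -131/29740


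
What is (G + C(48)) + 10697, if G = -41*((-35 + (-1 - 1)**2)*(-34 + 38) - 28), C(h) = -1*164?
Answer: 16765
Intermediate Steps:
C(h) = -164
G = 6232 (G = -41*((-35 + (-2)**2)*4 - 28) = -41*((-35 + 4)*4 - 28) = -41*(-31*4 - 28) = -41*(-124 - 28) = -41*(-152) = 6232)
(G + C(48)) + 10697 = (6232 - 164) + 10697 = 6068 + 10697 = 16765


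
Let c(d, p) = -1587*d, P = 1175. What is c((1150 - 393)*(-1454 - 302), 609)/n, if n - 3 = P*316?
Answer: 2109586404/371303 ≈ 5681.6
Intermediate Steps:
n = 371303 (n = 3 + 1175*316 = 3 + 371300 = 371303)
c((1150 - 393)*(-1454 - 302), 609)/n = -1587*(1150 - 393)*(-1454 - 302)/371303 = -1201359*(-1756)*(1/371303) = -1587*(-1329292)*(1/371303) = 2109586404*(1/371303) = 2109586404/371303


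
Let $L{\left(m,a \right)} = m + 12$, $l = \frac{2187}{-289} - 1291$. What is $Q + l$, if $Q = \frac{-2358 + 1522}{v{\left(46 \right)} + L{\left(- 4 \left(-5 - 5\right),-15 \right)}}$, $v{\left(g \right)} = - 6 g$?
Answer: $- \frac{20955615}{16184} \approx -1294.8$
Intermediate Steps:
$l = - \frac{375286}{289}$ ($l = 2187 \left(- \frac{1}{289}\right) - 1291 = - \frac{2187}{289} - 1291 = - \frac{375286}{289} \approx -1298.6$)
$L{\left(m,a \right)} = 12 + m$
$Q = \frac{209}{56}$ ($Q = \frac{-2358 + 1522}{\left(-6\right) 46 - \left(-12 + 4 \left(-5 - 5\right)\right)} = - \frac{836}{-276 + \left(12 - -40\right)} = - \frac{836}{-276 + \left(12 + 40\right)} = - \frac{836}{-276 + 52} = - \frac{836}{-224} = \left(-836\right) \left(- \frac{1}{224}\right) = \frac{209}{56} \approx 3.7321$)
$Q + l = \frac{209}{56} - \frac{375286}{289} = - \frac{20955615}{16184}$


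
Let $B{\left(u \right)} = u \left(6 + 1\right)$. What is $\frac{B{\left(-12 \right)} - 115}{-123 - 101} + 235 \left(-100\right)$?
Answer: $- \frac{5263801}{224} \approx -23499.0$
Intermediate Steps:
$B{\left(u \right)} = 7 u$ ($B{\left(u \right)} = u 7 = 7 u$)
$\frac{B{\left(-12 \right)} - 115}{-123 - 101} + 235 \left(-100\right) = \frac{7 \left(-12\right) - 115}{-123 - 101} + 235 \left(-100\right) = \frac{-84 - 115}{-224} - 23500 = \left(-199\right) \left(- \frac{1}{224}\right) - 23500 = \frac{199}{224} - 23500 = - \frac{5263801}{224}$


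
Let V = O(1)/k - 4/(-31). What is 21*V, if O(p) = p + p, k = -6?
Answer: -133/31 ≈ -4.2903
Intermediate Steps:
O(p) = 2*p
V = -19/93 (V = (2*1)/(-6) - 4/(-31) = 2*(-⅙) - 4*(-1/31) = -⅓ + 4/31 = -19/93 ≈ -0.20430)
21*V = 21*(-19/93) = -133/31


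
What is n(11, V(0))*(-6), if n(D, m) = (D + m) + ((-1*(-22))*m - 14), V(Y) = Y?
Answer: 18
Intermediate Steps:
n(D, m) = -14 + D + 23*m (n(D, m) = (D + m) + (22*m - 14) = (D + m) + (-14 + 22*m) = -14 + D + 23*m)
n(11, V(0))*(-6) = (-14 + 11 + 23*0)*(-6) = (-14 + 11 + 0)*(-6) = -3*(-6) = 18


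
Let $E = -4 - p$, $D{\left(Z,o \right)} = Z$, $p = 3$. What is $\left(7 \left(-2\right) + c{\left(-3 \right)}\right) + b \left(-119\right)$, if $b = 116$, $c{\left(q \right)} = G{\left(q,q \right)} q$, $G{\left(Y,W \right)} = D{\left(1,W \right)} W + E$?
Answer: $-13788$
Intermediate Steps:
$E = -7$ ($E = -4 - 3 = -7$)
$G{\left(Y,W \right)} = -7 + W$ ($G{\left(Y,W \right)} = 1 W - 7 = W - 7 = -7 + W$)
$c{\left(q \right)} = q \left(-7 + q\right)$ ($c{\left(q \right)} = \left(-7 + q\right) q = q \left(-7 + q\right)$)
$\left(7 \left(-2\right) + c{\left(-3 \right)}\right) + b \left(-119\right) = \left(7 \left(-2\right) - 3 \left(-7 - 3\right)\right) + 116 \left(-119\right) = \left(-14 - -30\right) - 13804 = \left(-14 + 30\right) - 13804 = 16 - 13804 = -13788$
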